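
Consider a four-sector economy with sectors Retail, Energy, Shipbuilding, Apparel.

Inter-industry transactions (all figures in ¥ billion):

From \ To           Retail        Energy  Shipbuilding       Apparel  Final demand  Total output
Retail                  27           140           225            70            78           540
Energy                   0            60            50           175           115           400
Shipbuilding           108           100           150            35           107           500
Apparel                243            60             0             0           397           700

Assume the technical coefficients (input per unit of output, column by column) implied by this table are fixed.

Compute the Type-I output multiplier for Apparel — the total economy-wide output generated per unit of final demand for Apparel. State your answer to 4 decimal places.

Technical coefficients a_ij = z_ij / X_j:
  a_11 = 27/540 = 0.05, a_21 = 0/540 = 0.00, a_31 = 108/540 = 0.20, a_41 = 243/540 = 0.45
  a_12 = 140/400 = 0.35, a_22 = 60/400 = 0.15, a_32 = 100/400 = 0.25, a_42 = 60/400 = 0.15
  a_13 = 225/500 = 0.45, a_23 = 50/500 = 0.10, a_33 = 150/500 = 0.30, a_43 = 0/500 = 0.00
  a_14 = 70/700 = 0.10, a_24 = 175/700 = 0.25, a_34 = 35/700 = 0.05, a_44 = 0/700 = 0.00
I − A =
  [   0.95    -0.35    -0.45    -0.10]
  [   0.00     0.85    -0.10    -0.25]
  [  -0.20    -0.25     0.70    -0.05]
  [  -0.45    -0.15     0.00     1.00]
Compute the cofactors C_ij = (−1)^(i+j)·(3×3 minor ij) of I−A; the adjugate is their transpose:
adj(I−A) = Cᵀ =
  [ 0.543000   0.371375   0.402125   0.167250]
  [ 0.101000   0.533375   0.141125   0.150500]
  [ 0.209750   0.314250   0.694250   0.134250]
  [ 0.259500   0.247125   0.202125   0.458000]
det(I−A) = Σ_j (I−A)_1j·C_1j = (0.95)(0.543000) + (-0.35)(0.101000) + (-0.45)(0.209750) + (-0.10)(0.259500) = 0.3601625
(I − A)⁻¹ = adj(I−A) / det(I−A) ≈
  [   1.50765     1.03113     1.11651     0.46437]
  [   0.28043     1.48093     0.39184     0.41787]
  [   0.58238     0.87252     1.92760     0.37275]
  [   0.72051     0.68615     0.56121     1.27165]
The output multiplier for sector j is the column-j sum of the Leontief inverse (I − A)⁻¹ = adj(I−A) / det(I−A).
Column 4 of adj(I−A): (0.167250, 0.150500, 0.134250, 0.458000); det(I−A) = 0.3601625.
m_4 = (0.167250 + 0.150500 + 0.134250 + 0.458000) / 0.3601625 = 0.91 / 0.3601625 ≈ 2.5266.

m_4 = 2.5266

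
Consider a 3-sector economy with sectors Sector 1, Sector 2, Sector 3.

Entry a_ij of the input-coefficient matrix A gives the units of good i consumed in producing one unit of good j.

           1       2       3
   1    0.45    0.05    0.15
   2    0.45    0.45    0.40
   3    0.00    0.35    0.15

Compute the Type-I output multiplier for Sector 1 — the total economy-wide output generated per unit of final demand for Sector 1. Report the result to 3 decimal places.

I − A =
  [   0.55    -0.05    -0.15]
  [  -0.45     0.55    -0.40]
  [   0.00    -0.35     0.85]
Cofactors of I−A, C_ij = (−1)^(i+j)·(minor ij) (rows/columns in the sector order above):
  C_11 = (0.55)(0.85) − (-0.40)(-0.35) = 0.3275
  C_12 = −[(-0.45)(0.85) − (-0.40)(0.00)] = 0.3825
  C_13 = (-0.45)(-0.35) − (0.55)(0.00) = 0.1575
  C_21 = −[(-0.05)(0.85) − (-0.15)(-0.35)] = 0.0950
  C_22 = (0.55)(0.85) − (-0.15)(0.00) = 0.4675
  C_23 = −[(0.55)(-0.35) − (-0.05)(0.00)] = 0.1925
  C_31 = (-0.05)(-0.40) − (-0.15)(0.55) = 0.1025
  C_32 = −[(0.55)(-0.40) − (-0.15)(-0.45)] = 0.2875
  C_33 = (0.55)(0.55) − (-0.05)(-0.45) = 0.2800
det(I−A) = Σ_j (I−A)_1j·C_1j = (0.55)(0.3275) + (-0.05)(0.3825) + (-0.15)(0.1575) = 0.137375
adj(I−A) = Cᵀ =
  [ 0.3275   0.0950   0.1025]
  [ 0.3825   0.4675   0.2875]
  [ 0.1575   0.1925   0.2800]
(I − A)⁻¹ = adj(I−A) / det(I−A) ≈
  [   2.3840     0.6915     0.7461]
  [   2.7843     3.4031     2.0928]
  [   1.1465     1.4013     2.0382]
The output multiplier for sector j is the column-j sum of the Leontief inverse (I − A)⁻¹ = adj(I−A) / det(I−A).
Column 1 of adj(I−A): (0.3275, 0.3825, 0.1575); det(I−A) = 0.137375.
m_1 = (0.3275 + 0.3825 + 0.1575) / 0.137375 = 0.8675 / 0.137375 ≈ 6.315.

m_1 = 6.315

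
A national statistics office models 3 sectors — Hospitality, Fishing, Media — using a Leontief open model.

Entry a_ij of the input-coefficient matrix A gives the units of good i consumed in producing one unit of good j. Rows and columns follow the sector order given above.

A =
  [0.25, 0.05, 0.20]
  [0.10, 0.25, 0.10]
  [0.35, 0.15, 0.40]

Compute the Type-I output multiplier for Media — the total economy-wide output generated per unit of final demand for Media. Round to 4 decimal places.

I − A =
  [   0.75    -0.05    -0.20]
  [  -0.10     0.75    -0.10]
  [  -0.35    -0.15     0.60]
Cofactors of I−A, C_ij = (−1)^(i+j)·(minor ij) (rows/columns in the sector order above):
  C_11 = (0.75)(0.60) − (-0.10)(-0.15) = 0.4350
  C_12 = −[(-0.10)(0.60) − (-0.10)(-0.35)] = 0.0950
  C_13 = (-0.10)(-0.15) − (0.75)(-0.35) = 0.2775
  C_21 = −[(-0.05)(0.60) − (-0.20)(-0.15)] = 0.0600
  C_22 = (0.75)(0.60) − (-0.20)(-0.35) = 0.3800
  C_23 = −[(0.75)(-0.15) − (-0.05)(-0.35)] = 0.1300
  C_31 = (-0.05)(-0.10) − (-0.20)(0.75) = 0.1550
  C_32 = −[(0.75)(-0.10) − (-0.20)(-0.10)] = 0.0950
  C_33 = (0.75)(0.75) − (-0.05)(-0.10) = 0.5575
det(I−A) = Σ_j (I−A)_1j·C_1j = (0.75)(0.4350) + (-0.05)(0.0950) + (-0.20)(0.2775) = 0.2660
adj(I−A) = Cᵀ =
  [ 0.4350   0.0600   0.1550]
  [ 0.0950   0.3800   0.0950]
  [ 0.2775   0.1300   0.5575]
(I − A)⁻¹ = adj(I−A) / det(I−A) ≈
  [   1.63534     0.22556     0.58271]
  [   0.35714     1.42857     0.35714]
  [   1.04323     0.48872     2.09586]
The output multiplier for sector j is the column-j sum of the Leontief inverse (I − A)⁻¹ = adj(I−A) / det(I−A).
Column 3 of adj(I−A): (0.1550, 0.0950, 0.5575); det(I−A) = 0.2660.
m_3 = (0.1550 + 0.0950 + 0.5575) / 0.2660 = 0.8075 / 0.2660 ≈ 3.0357.

m_3 = 3.0357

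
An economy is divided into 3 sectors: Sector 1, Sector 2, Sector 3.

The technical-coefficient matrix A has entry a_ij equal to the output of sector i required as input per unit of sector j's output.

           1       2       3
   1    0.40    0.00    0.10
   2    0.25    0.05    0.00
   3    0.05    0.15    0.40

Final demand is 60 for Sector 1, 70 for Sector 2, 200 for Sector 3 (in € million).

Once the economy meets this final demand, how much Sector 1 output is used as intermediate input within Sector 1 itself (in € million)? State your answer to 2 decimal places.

I − A =
  [   0.60     0.00    -0.10]
  [  -0.25     0.95     0.00]
  [  -0.05    -0.15     0.60]
Cofactors of I−A, C_ij = (−1)^(i+j)·(minor ij) (rows/columns in the sector order above):
  C_11 = (0.95)(0.60) − (0.00)(-0.15) = 0.5700
  C_12 = −[(-0.25)(0.60) − (0.00)(-0.05)] = 0.1500
  C_13 = (-0.25)(-0.15) − (0.95)(-0.05) = 0.0850
  C_21 = −[(0.00)(0.60) − (-0.10)(-0.15)] = 0.0150
  C_22 = (0.60)(0.60) − (-0.10)(-0.05) = 0.3550
  C_23 = −[(0.60)(-0.15) − (0.00)(-0.05)] = 0.0900
  C_31 = (0.00)(0.00) − (-0.10)(0.95) = 0.0950
  C_32 = −[(0.60)(0.00) − (-0.10)(-0.25)] = 0.0250
  C_33 = (0.60)(0.95) − (0.00)(-0.25) = 0.5700
det(I−A) = Σ_j (I−A)_1j·C_1j = (0.60)(0.5700) + (0.00)(0.1500) + (-0.10)(0.0850) = 0.3335
adj(I−A) = Cᵀ =
  [ 0.5700   0.0150   0.0950]
  [ 0.1500   0.3550   0.0250]
  [ 0.0850   0.0900   0.5700]
(I − A)⁻¹ = adj(I−A) / det(I−A) ≈
  [   1.7091     0.0450     0.2849]
  [   0.4498     1.0645     0.0750]
  [   0.2549     0.2699     1.7091]
First solve x = (I − A)⁻¹ d = adj(I−A)·d / det(I−A); in particular x_1 = (0.5700·60 + 0.0150·70 + 0.0950·200) / 0.3335 = 54.25 / 0.3335 ≈ 162.6687.
Intermediate flow from 1 to 1: z_11 = a_11 · x_1 = 0.40 × 54.25 / 0.3335 = 21.70 / 0.3335 ≈ 65.07.

z_11 = 65.07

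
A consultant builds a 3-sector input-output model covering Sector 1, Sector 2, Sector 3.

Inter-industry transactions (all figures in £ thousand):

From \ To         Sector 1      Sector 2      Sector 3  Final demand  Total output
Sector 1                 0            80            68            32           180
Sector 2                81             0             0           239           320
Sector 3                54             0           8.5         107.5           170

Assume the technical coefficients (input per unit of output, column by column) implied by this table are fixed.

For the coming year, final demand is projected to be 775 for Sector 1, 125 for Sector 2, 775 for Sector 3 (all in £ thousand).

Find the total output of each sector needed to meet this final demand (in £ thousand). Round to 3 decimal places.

x_1 = 1487.900, x_2 = 794.555, x_3 = 1285.653

Technical coefficients a_ij = z_ij / X_j:
  a_11 = 0/180 = 0.00, a_21 = 81/180 = 0.45, a_31 = 54/180 = 0.30
  a_12 = 80/320 = 0.25, a_22 = 0/320 = 0.00, a_32 = 0/320 = 0.00
  a_13 = 68/170 = 0.40, a_23 = 0/170 = 0.00, a_33 = 8.5/170 = 0.05
I − A =
  [   1.00    -0.25    -0.40]
  [  -0.45     1.00     0.00]
  [  -0.30     0.00     0.95]
Cofactors of I−A, C_ij = (−1)^(i+j)·(minor ij) (rows/columns in the sector order above):
  C_11 = (1.00)(0.95) − (0.00)(0.00) = 0.9500
  C_12 = −[(-0.45)(0.95) − (0.00)(-0.30)] = 0.4275
  C_13 = (-0.45)(0.00) − (1.00)(-0.30) = 0.3000
  C_21 = −[(-0.25)(0.95) − (-0.40)(0.00)] = 0.2375
  C_22 = (1.00)(0.95) − (-0.40)(-0.30) = 0.8300
  C_23 = −[(1.00)(0.00) − (-0.25)(-0.30)] = 0.0750
  C_31 = (-0.25)(0.00) − (-0.40)(1.00) = 0.4000
  C_32 = −[(1.00)(0.00) − (-0.40)(-0.45)] = 0.1800
  C_33 = (1.00)(1.00) − (-0.25)(-0.45) = 0.8875
det(I−A) = Σ_j (I−A)_1j·C_1j = (1.00)(0.9500) + (-0.25)(0.4275) + (-0.40)(0.3000) = 0.723125
adj(I−A) = Cᵀ =
  [ 0.9500   0.2375   0.4000]
  [ 0.4275   0.8300   0.1800]
  [ 0.3000   0.0750   0.8875]
(I − A)⁻¹ = adj(I−A) / det(I−A) ≈
  [   1.3137     0.3284     0.5532]
  [   0.5912     1.1478     0.2489]
  [   0.4149     0.1037     1.2273]
x = (I − A)⁻¹ d = adj(I−A)·d / det(I−A), with det(I−A) = 0.723125:
  x_1 = (0.9500·775 + 0.2375·125 + 0.4000·775) / 0.723125 = 1075.9375 / 0.723125 ≈ 1487.900
  x_2 = (0.4275·775 + 0.8300·125 + 0.1800·775) / 0.723125 = 574.5625 / 0.723125 ≈ 794.555
  x_3 = (0.3000·775 + 0.0750·125 + 0.8875·775) / 0.723125 = 929.6875 / 0.723125 ≈ 1285.653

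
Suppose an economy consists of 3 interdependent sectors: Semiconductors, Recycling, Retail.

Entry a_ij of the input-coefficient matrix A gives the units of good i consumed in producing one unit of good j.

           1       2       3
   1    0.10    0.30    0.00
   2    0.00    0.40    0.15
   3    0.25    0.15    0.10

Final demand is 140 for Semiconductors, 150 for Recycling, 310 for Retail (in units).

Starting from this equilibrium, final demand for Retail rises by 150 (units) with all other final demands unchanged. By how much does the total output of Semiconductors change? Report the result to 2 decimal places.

I − A =
  [   0.90    -0.30     0.00]
  [   0.00     0.60    -0.15]
  [  -0.25    -0.15     0.90]
Cofactors of I−A, C_ij = (−1)^(i+j)·(minor ij) (rows/columns in the sector order above):
  C_11 = (0.60)(0.90) − (-0.15)(-0.15) = 0.5175
  C_12 = −[(0.00)(0.90) − (-0.15)(-0.25)] = 0.0375
  C_13 = (0.00)(-0.15) − (0.60)(-0.25) = 0.1500
  C_21 = −[(-0.30)(0.90) − (0.00)(-0.15)] = 0.2700
  C_22 = (0.90)(0.90) − (0.00)(-0.25) = 0.8100
  C_23 = −[(0.90)(-0.15) − (-0.30)(-0.25)] = 0.2100
  C_31 = (-0.30)(-0.15) − (0.00)(0.60) = 0.0450
  C_32 = −[(0.90)(-0.15) − (0.00)(0.00)] = 0.1350
  C_33 = (0.90)(0.60) − (-0.30)(0.00) = 0.5400
det(I−A) = Σ_j (I−A)_1j·C_1j = (0.90)(0.5175) + (-0.30)(0.0375) + (0.00)(0.1500) = 0.4545
adj(I−A) = Cᵀ =
  [ 0.5175   0.2700   0.0450]
  [ 0.0375   0.8100   0.1350]
  [ 0.1500   0.2100   0.5400]
(I − A)⁻¹ = adj(I−A) / det(I−A) ≈
  [   1.1386     0.5941     0.0990]
  [   0.0825     1.7822     0.2970]
  [   0.3300     0.4620     1.1881]
Δx = (I − A)⁻¹ Δd with Δd having +150 in the Retail component and 0 elsewhere.
So Δx_1 = L_13 · (+150), where L_13 = adj(I−A)_13 / det(I−A) = 0.0450 / 0.4545.
Δx_1 = 0.0450 × (+150) / 0.4545 = 6.75 / 0.4545 ≈ 14.85.

Δx_1 = 14.85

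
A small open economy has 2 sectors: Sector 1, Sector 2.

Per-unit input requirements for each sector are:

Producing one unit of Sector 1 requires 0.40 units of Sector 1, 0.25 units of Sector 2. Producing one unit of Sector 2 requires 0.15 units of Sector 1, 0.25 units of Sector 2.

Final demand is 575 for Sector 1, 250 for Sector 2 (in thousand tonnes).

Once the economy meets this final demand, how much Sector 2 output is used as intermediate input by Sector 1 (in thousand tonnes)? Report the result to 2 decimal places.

z_21 = 284.09

I − A =
  [   0.60    -0.15]
  [  -0.25     0.75]
det(I−A) = (0.60)(0.75) − (-0.15)(-0.25) = 0.4125
adj(I−A) = [[0.75, 0.15], [0.25, 0.60]]
(I − A)⁻¹ = adj(I−A) / det(I−A) ≈
  [   1.8182     0.3636]
  [   0.6061     1.4545]
First solve x = (I − A)⁻¹ d = adj(I−A)·d / det(I−A); in particular x_1 = (0.75·575 + 0.15·250) / 0.4125 = 468.75 / 0.4125 ≈ 1136.3636.
Intermediate flow from 2 to 1: z_21 = a_21 · x_1 = 0.25 × 468.75 / 0.4125 = 117.1875 / 0.4125 ≈ 284.09.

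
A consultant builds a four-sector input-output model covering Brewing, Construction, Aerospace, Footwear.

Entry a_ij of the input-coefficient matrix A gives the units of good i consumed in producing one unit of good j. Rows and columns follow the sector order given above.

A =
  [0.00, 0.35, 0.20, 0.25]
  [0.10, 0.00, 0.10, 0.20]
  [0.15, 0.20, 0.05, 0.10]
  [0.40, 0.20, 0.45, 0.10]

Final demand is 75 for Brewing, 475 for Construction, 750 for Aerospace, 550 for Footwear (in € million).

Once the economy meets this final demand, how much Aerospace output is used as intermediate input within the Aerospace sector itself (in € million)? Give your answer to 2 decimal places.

z_AA = 74.51

I − A =
  [   1.00    -0.35    -0.20    -0.25]
  [  -0.10     1.00    -0.10    -0.20]
  [  -0.15    -0.20     0.95    -0.10]
  [  -0.40    -0.20    -0.45     0.90]
Compute the cofactors C_ij = (−1)^(i+j)·(3×3 minor ij) of I−A; the adjugate is their transpose:
adj(I−A) = Cᵀ =
  [ 0.734000   0.393500   0.352500   0.330500]
  [ 0.188000   0.663125   0.215250   0.223500]
  [ 0.205000   0.248750   0.695500   0.189500]
  [ 0.470500   0.446625   0.552250   0.857500]
det(I−A) = Σ_j (I−A)_1j·C_1j = (1.00)(0.734000) + (-0.35)(0.188000) + (-0.20)(0.205000) + (-0.25)(0.470500) = 0.509575
(I − A)⁻¹ = adj(I−A) / det(I−A) ≈
  [   1.4404     0.7722     0.6918     0.6486]
  [   0.3689     1.3013     0.4224     0.4386]
  [   0.4023     0.4882     1.3649     0.3719]
  [   0.9233     0.8765     1.0837     1.6828]
First solve x = (I − A)⁻¹ d = adj(I−A)·d / det(I−A); in particular x_A = (0.205000·75 + 0.248750·475 + 0.695500·750 + 0.189500·550) / 0.509575 = 759.38125 / 0.509575 ≈ 1490.2247.
Intermediate flow from A to A: z_AA = a_AA · x_A = 0.05 × 759.38125 / 0.509575 = 37.9690625 / 0.509575 ≈ 74.51.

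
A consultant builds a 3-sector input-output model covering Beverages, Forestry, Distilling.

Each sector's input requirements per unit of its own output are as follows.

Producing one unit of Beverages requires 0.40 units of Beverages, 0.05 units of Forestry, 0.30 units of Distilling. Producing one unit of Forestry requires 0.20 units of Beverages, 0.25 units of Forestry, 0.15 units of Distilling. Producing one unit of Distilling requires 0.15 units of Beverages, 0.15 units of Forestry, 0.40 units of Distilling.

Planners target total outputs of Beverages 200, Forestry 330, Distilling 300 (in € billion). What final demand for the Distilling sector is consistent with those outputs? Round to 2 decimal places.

d_3 = 70.50

I − A =
  [   0.60    -0.20    -0.15]
  [  -0.05     0.75    -0.15]
  [  -0.30    -0.15     0.60]
d = (I − A) x:
  d_1 = (+0.60)·200 + (-0.20)·330 + (-0.15)·300 = 9.00
  d_2 = (-0.05)·200 + (+0.75)·330 + (-0.15)·300 = 192.50
  d_3 = (-0.30)·200 + (-0.15)·330 + (+0.60)·300 = 70.50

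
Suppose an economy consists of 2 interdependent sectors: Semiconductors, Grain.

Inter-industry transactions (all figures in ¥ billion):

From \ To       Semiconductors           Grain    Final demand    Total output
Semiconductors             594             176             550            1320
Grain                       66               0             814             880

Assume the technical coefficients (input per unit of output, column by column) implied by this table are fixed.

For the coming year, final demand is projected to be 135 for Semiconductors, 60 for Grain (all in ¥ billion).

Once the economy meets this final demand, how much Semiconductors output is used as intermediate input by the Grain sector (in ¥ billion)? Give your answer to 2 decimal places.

Technical coefficients a_ij = z_ij / X_j:
  a_11 = 594/1320 = 0.45, a_21 = 66/1320 = 0.05
  a_12 = 176/880 = 0.20, a_22 = 0/880 = 0.00
I − A =
  [   0.55    -0.20]
  [  -0.05     1.00]
det(I−A) = (0.55)(1.00) − (-0.20)(-0.05) = 0.5400
adj(I−A) = [[1.00, 0.20], [0.05, 0.55]]
(I − A)⁻¹ = adj(I−A) / det(I−A) ≈
  [   1.8519     0.3704]
  [   0.0926     1.0185]
First solve x = (I − A)⁻¹ d = adj(I−A)·d / det(I−A); in particular x_2 = (0.05·135 + 0.55·60) / 0.5400 = 39.75 / 0.5400 ≈ 73.6111.
Intermediate flow from 1 to 2: z_12 = a_12 · x_2 = 0.20 × 39.75 / 0.5400 = 7.95 / 0.5400 ≈ 14.72.

z_12 = 14.72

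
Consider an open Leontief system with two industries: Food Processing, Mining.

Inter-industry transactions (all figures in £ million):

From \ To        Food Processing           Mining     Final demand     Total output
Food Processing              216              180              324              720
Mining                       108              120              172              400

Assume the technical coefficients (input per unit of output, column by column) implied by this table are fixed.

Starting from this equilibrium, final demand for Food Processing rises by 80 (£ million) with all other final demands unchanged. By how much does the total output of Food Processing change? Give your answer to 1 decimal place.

Technical coefficients a_ij = z_ij / X_j:
  a_FF = 216/720 = 0.30, a_MF = 108/720 = 0.15
  a_FM = 180/400 = 0.45, a_MM = 120/400 = 0.30
I − A =
  [   0.70    -0.45]
  [  -0.15     0.70]
det(I−A) = (0.70)(0.70) − (-0.45)(-0.15) = 0.4225
adj(I−A) = [[0.70, 0.45], [0.15, 0.70]]
(I − A)⁻¹ = adj(I−A) / det(I−A) ≈
  [   1.6568     1.0651]
  [   0.3550     1.6568]
Δx = (I − A)⁻¹ Δd with Δd having +80 in the Food Processing component and 0 elsewhere.
So Δx_F = L_FF · (+80), where L_FF = adj(I−A)_FF / det(I−A) = 0.70 / 0.4225.
Δx_F = 0.70 × (+80) / 0.4225 = 56.00 / 0.4225 ≈ 132.5.

Δx_F = 132.5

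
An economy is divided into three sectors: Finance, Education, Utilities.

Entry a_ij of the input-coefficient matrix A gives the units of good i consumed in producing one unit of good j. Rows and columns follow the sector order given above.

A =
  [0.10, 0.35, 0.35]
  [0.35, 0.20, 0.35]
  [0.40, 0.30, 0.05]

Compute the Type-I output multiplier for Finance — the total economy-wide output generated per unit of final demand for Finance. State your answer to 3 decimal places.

m_1 = 5.638

I − A =
  [   0.90    -0.35    -0.35]
  [  -0.35     0.80    -0.35]
  [  -0.40    -0.30     0.95]
Cofactors of I−A, C_ij = (−1)^(i+j)·(minor ij) (rows/columns in the sector order above):
  C_11 = (0.80)(0.95) − (-0.35)(-0.30) = 0.6550
  C_12 = −[(-0.35)(0.95) − (-0.35)(-0.40)] = 0.4725
  C_13 = (-0.35)(-0.30) − (0.80)(-0.40) = 0.4250
  C_21 = −[(-0.35)(0.95) − (-0.35)(-0.30)] = 0.4375
  C_22 = (0.90)(0.95) − (-0.35)(-0.40) = 0.7150
  C_23 = −[(0.90)(-0.30) − (-0.35)(-0.40)] = 0.4100
  C_31 = (-0.35)(-0.35) − (-0.35)(0.80) = 0.4025
  C_32 = −[(0.90)(-0.35) − (-0.35)(-0.35)] = 0.4375
  C_33 = (0.90)(0.80) − (-0.35)(-0.35) = 0.5975
det(I−A) = Σ_j (I−A)_1j·C_1j = (0.90)(0.6550) + (-0.35)(0.4725) + (-0.35)(0.4250) = 0.275375
adj(I−A) = Cᵀ =
  [ 0.6550   0.4375   0.4025]
  [ 0.4725   0.7150   0.4375]
  [ 0.4250   0.4100   0.5975]
(I − A)⁻¹ = adj(I−A) / det(I−A) ≈
  [   2.3786     1.5887     1.4616]
  [   1.7158     2.5965     1.5887]
  [   1.5433     1.4889     2.1698]
The output multiplier for sector j is the column-j sum of the Leontief inverse (I − A)⁻¹ = adj(I−A) / det(I−A).
Column 1 of adj(I−A): (0.6550, 0.4725, 0.4250); det(I−A) = 0.275375.
m_1 = (0.6550 + 0.4725 + 0.4250) / 0.275375 = 1.5525 / 0.275375 ≈ 5.638.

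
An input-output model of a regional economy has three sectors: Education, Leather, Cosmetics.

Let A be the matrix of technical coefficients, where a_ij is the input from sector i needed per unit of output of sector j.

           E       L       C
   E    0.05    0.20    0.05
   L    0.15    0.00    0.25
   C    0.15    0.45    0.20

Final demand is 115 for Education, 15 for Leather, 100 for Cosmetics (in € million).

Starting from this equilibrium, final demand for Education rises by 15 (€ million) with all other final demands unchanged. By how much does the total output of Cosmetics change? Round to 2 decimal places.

Δx_C = 5.34

I − A =
  [   0.95    -0.20    -0.05]
  [  -0.15     1.00    -0.25]
  [  -0.15    -0.45     0.80]
Cofactors of I−A, C_ij = (−1)^(i+j)·(minor ij) (rows/columns in the sector order above):
  C_11 = (1.00)(0.80) − (-0.25)(-0.45) = 0.6875
  C_12 = −[(-0.15)(0.80) − (-0.25)(-0.15)] = 0.1575
  C_13 = (-0.15)(-0.45) − (1.00)(-0.15) = 0.2175
  C_21 = −[(-0.20)(0.80) − (-0.05)(-0.45)] = 0.1825
  C_22 = (0.95)(0.80) − (-0.05)(-0.15) = 0.7525
  C_23 = −[(0.95)(-0.45) − (-0.20)(-0.15)] = 0.4575
  C_31 = (-0.20)(-0.25) − (-0.05)(1.00) = 0.1000
  C_32 = −[(0.95)(-0.25) − (-0.05)(-0.15)] = 0.2450
  C_33 = (0.95)(1.00) − (-0.20)(-0.15) = 0.9200
det(I−A) = Σ_j (I−A)_1j·C_1j = (0.95)(0.6875) + (-0.20)(0.1575) + (-0.05)(0.2175) = 0.61075
adj(I−A) = Cᵀ =
  [ 0.6875   0.1825   0.1000]
  [ 0.1575   0.7525   0.2450]
  [ 0.2175   0.4575   0.9200]
(I − A)⁻¹ = adj(I−A) / det(I−A) ≈
  [   1.1257     0.2988     0.1637]
  [   0.2579     1.2321     0.4011]
  [   0.3561     0.7491     1.5063]
Δx = (I − A)⁻¹ Δd with Δd having +15 in the Education component and 0 elsewhere.
So Δx_C = L_CE · (+15), where L_CE = adj(I−A)_CE / det(I−A) = 0.2175 / 0.61075.
Δx_C = 0.2175 × (+15) / 0.61075 = 3.2625 / 0.61075 ≈ 5.34.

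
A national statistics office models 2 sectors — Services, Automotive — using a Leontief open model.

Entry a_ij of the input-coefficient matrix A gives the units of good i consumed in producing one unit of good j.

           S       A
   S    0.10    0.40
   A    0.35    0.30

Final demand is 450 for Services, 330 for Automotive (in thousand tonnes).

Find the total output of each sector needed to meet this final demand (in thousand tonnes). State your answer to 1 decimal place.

I − A =
  [   0.90    -0.40]
  [  -0.35     0.70]
det(I−A) = (0.90)(0.70) − (-0.40)(-0.35) = 0.4900
adj(I−A) = [[0.70, 0.40], [0.35, 0.90]]
(I − A)⁻¹ = adj(I−A) / det(I−A) ≈
  [   1.4286     0.8163]
  [   0.7143     1.8367]
x = (I − A)⁻¹ d = adj(I−A)·d / det(I−A), with det(I−A) = 0.4900:
  x_S = (0.70·450 + 0.40·330) / 0.4900 = 447.00 / 0.4900 ≈ 912.2
  x_A = (0.35·450 + 0.90·330) / 0.4900 = 454.50 / 0.4900 ≈ 927.6

x_S = 912.2, x_A = 927.6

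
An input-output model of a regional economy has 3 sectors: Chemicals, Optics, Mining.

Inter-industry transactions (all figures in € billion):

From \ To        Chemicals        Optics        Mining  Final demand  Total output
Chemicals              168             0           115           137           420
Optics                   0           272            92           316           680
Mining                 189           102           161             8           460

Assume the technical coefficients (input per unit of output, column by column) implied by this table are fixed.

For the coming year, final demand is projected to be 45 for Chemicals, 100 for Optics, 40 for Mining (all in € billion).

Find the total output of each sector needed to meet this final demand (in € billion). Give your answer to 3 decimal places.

x_1 = 174.747, x_2 = 246.465, x_3 = 239.394

Technical coefficients a_ij = z_ij / X_j:
  a_11 = 168/420 = 0.40, a_21 = 0/420 = 0.00, a_31 = 189/420 = 0.45
  a_12 = 0/680 = 0.00, a_22 = 272/680 = 0.40, a_32 = 102/680 = 0.15
  a_13 = 115/460 = 0.25, a_23 = 92/460 = 0.20, a_33 = 161/460 = 0.35
I − A =
  [   0.60     0.00    -0.25]
  [   0.00     0.60    -0.20]
  [  -0.45    -0.15     0.65]
Cofactors of I−A, C_ij = (−1)^(i+j)·(minor ij) (rows/columns in the sector order above):
  C_11 = (0.60)(0.65) − (-0.20)(-0.15) = 0.3600
  C_12 = −[(0.00)(0.65) − (-0.20)(-0.45)] = 0.0900
  C_13 = (0.00)(-0.15) − (0.60)(-0.45) = 0.2700
  C_21 = −[(0.00)(0.65) − (-0.25)(-0.15)] = 0.0375
  C_22 = (0.60)(0.65) − (-0.25)(-0.45) = 0.2775
  C_23 = −[(0.60)(-0.15) − (0.00)(-0.45)] = 0.0900
  C_31 = (0.00)(-0.20) − (-0.25)(0.60) = 0.1500
  C_32 = −[(0.60)(-0.20) − (-0.25)(0.00)] = 0.1200
  C_33 = (0.60)(0.60) − (0.00)(0.00) = 0.3600
det(I−A) = Σ_j (I−A)_1j·C_1j = (0.60)(0.3600) + (0.00)(0.0900) + (-0.25)(0.2700) = 0.1485
adj(I−A) = Cᵀ =
  [ 0.3600   0.0375   0.1500]
  [ 0.0900   0.2775   0.1200]
  [ 0.2700   0.0900   0.3600]
(I − A)⁻¹ = adj(I−A) / det(I−A) ≈
  [   2.4242     0.2525     1.0101]
  [   0.6061     1.8687     0.8081]
  [   1.8182     0.6061     2.4242]
x = (I − A)⁻¹ d = adj(I−A)·d / det(I−A), with det(I−A) = 0.1485:
  x_1 = (0.3600·45 + 0.0375·100 + 0.1500·40) / 0.1485 = 25.95 / 0.1485 ≈ 174.747
  x_2 = (0.0900·45 + 0.2775·100 + 0.1200·40) / 0.1485 = 36.60 / 0.1485 ≈ 246.465
  x_3 = (0.2700·45 + 0.0900·100 + 0.3600·40) / 0.1485 = 35.55 / 0.1485 ≈ 239.394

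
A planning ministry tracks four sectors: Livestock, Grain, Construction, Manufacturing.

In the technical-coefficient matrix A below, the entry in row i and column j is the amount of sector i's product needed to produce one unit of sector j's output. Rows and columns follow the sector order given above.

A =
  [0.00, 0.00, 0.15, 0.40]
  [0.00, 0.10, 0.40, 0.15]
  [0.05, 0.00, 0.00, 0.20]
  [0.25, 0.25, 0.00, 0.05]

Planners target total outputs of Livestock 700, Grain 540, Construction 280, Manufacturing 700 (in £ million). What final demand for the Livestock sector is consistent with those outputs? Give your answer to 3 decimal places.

d_L = 378.000

I − A =
  [   1.00     0.00    -0.15    -0.40]
  [   0.00     0.90    -0.40    -0.15]
  [  -0.05     0.00     1.00    -0.20]
  [  -0.25    -0.25     0.00     0.95]
d = (I − A) x:
  d_L = (+1.00)·700 + (+0.00)·540 + (-0.15)·280 + (-0.40)·700 = 378.000
  d_G = (+0.00)·700 + (+0.90)·540 + (-0.40)·280 + (-0.15)·700 = 269.000
  d_C = (-0.05)·700 + (+0.00)·540 + (+1.00)·280 + (-0.20)·700 = 105.000
  d_M = (-0.25)·700 + (-0.25)·540 + (+0.00)·280 + (+0.95)·700 = 355.000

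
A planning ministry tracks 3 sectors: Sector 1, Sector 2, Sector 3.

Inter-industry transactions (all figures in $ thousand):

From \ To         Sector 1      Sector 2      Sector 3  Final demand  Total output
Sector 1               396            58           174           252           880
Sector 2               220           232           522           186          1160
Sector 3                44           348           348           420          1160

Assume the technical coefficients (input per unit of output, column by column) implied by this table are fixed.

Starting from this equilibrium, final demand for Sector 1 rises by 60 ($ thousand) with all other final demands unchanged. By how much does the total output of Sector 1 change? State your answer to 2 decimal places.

Technical coefficients a_ij = z_ij / X_j:
  a_11 = 396/880 = 0.45, a_21 = 220/880 = 0.25, a_31 = 44/880 = 0.05
  a_12 = 58/1160 = 0.05, a_22 = 232/1160 = 0.20, a_32 = 348/1160 = 0.30
  a_13 = 174/1160 = 0.15, a_23 = 522/1160 = 0.45, a_33 = 348/1160 = 0.30
I − A =
  [   0.55    -0.05    -0.15]
  [  -0.25     0.80    -0.45]
  [  -0.05    -0.30     0.70]
Cofactors of I−A, C_ij = (−1)^(i+j)·(minor ij) (rows/columns in the sector order above):
  C_11 = (0.80)(0.70) − (-0.45)(-0.30) = 0.4250
  C_12 = −[(-0.25)(0.70) − (-0.45)(-0.05)] = 0.1975
  C_13 = (-0.25)(-0.30) − (0.80)(-0.05) = 0.1150
  C_21 = −[(-0.05)(0.70) − (-0.15)(-0.30)] = 0.0800
  C_22 = (0.55)(0.70) − (-0.15)(-0.05) = 0.3775
  C_23 = −[(0.55)(-0.30) − (-0.05)(-0.05)] = 0.1675
  C_31 = (-0.05)(-0.45) − (-0.15)(0.80) = 0.1425
  C_32 = −[(0.55)(-0.45) − (-0.15)(-0.25)] = 0.2850
  C_33 = (0.55)(0.80) − (-0.05)(-0.25) = 0.4275
det(I−A) = Σ_j (I−A)_1j·C_1j = (0.55)(0.4250) + (-0.05)(0.1975) + (-0.15)(0.1150) = 0.206625
adj(I−A) = Cᵀ =
  [ 0.4250   0.0800   0.1425]
  [ 0.1975   0.3775   0.2850]
  [ 0.1150   0.1675   0.4275]
(I − A)⁻¹ = adj(I−A) / det(I−A) ≈
  [   2.0569     0.3872     0.6897]
  [   0.9558     1.8270     1.3793]
  [   0.5566     0.8106     2.0690]
Δx = (I − A)⁻¹ Δd with Δd having +60 in the Sector 1 component and 0 elsewhere.
So Δx_1 = L_11 · (+60), where L_11 = adj(I−A)_11 / det(I−A) = 0.4250 / 0.206625.
Δx_1 = 0.4250 × (+60) / 0.206625 = 25.50 / 0.206625 ≈ 123.41.

Δx_1 = 123.41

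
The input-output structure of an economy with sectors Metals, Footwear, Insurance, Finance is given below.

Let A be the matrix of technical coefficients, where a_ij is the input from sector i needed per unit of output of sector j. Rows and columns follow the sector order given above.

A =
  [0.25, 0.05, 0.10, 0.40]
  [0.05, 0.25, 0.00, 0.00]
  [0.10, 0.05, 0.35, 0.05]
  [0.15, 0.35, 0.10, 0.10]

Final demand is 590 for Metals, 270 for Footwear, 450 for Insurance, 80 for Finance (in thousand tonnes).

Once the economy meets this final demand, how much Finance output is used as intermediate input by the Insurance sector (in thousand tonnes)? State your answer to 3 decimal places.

I − A =
  [   0.75    -0.05    -0.10    -0.40]
  [  -0.05     0.75     0.00     0.00]
  [  -0.10    -0.05     0.65    -0.05]
  [  -0.15    -0.35    -0.10     0.90]
Compute the cofactors C_ij = (−1)^(i+j)·(3×3 minor ij) of I−A; the adjugate is their transpose:
adj(I−A) = Cᵀ =
  [ 0.43500   0.12825   0.09750   0.19875]
  [ 0.02900   0.38225   0.00650   0.01325]
  [ 0.07625   0.06275   0.45200   0.05900]
  [ 0.09225   0.17700   0.06900   0.35625]
det(I−A) = Σ_j (I−A)_1j·C_1j = (0.75)(0.43500) + (-0.05)(0.02900) + (-0.10)(0.07625) + (-0.40)(0.09225) = 0.280275
(I − A)⁻¹ = adj(I−A) / det(I−A) ≈
  [   1.5520     0.4576     0.3479     0.7091]
  [   0.1035     1.3638     0.0232     0.0473]
  [   0.2721     0.2239     1.6127     0.2105]
  [   0.3291     0.6315     0.2462     1.2711]
First solve x = (I − A)⁻¹ d = adj(I−A)·d / det(I−A); in particular x_3 = (0.07625·590 + 0.06275·270 + 0.45200·450 + 0.05900·80) / 0.280275 = 270.05 / 0.280275 ≈ 963.51797.
Intermediate flow from 4 to 3: z_43 = a_43 · x_3 = 0.10 × 270.05 / 0.280275 = 27.005 / 0.280275 ≈ 96.352.

z_43 = 96.352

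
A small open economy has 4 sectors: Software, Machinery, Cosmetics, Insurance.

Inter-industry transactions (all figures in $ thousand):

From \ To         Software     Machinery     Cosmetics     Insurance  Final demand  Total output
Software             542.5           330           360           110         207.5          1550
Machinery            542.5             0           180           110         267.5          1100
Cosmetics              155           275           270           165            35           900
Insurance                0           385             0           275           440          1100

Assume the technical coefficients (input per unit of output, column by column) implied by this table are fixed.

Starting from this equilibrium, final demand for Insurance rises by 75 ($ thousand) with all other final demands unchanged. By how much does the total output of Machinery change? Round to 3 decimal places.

Technical coefficients a_ij = z_ij / X_j:
  a_SS = 542.5/1550 = 0.35, a_MS = 542.5/1550 = 0.35, a_CS = 155/1550 = 0.10, a_IS = 0/1550 = 0.00
  a_SM = 330/1100 = 0.30, a_MM = 0/1100 = 0.00, a_CM = 275/1100 = 0.25, a_IM = 385/1100 = 0.35
  a_SC = 360/900 = 0.40, a_MC = 180/900 = 0.20, a_CC = 270/900 = 0.30, a_IC = 0/900 = 0.00
  a_SI = 110/1100 = 0.10, a_MI = 110/1100 = 0.10, a_CI = 165/1100 = 0.15, a_II = 275/1100 = 0.25
I − A =
  [   0.65    -0.30    -0.40    -0.10]
  [  -0.35     1.00    -0.20    -0.10]
  [  -0.10    -0.25     0.70    -0.15]
  [   0.00    -0.35     0.00     0.75]
Compute the cofactors C_ij = (−1)^(i+j)·(3×3 minor ij) of I−A; the adjugate is their transpose:
adj(I−A) = Cᵀ =
  [ 0.45250   0.27800   0.33800   0.16500]
  [ 0.19875   0.31125   0.20250   0.10850]
  [ 0.15550   0.18200   0.37375   0.11975]
  [ 0.09275   0.14525   0.09450   0.26800]
det(I−A) = Σ_j (I−A)_1j·C_1j = (0.65)(0.45250) + (-0.30)(0.19875) + (-0.40)(0.15550) + (-0.10)(0.09275) = 0.163025
(I − A)⁻¹ = adj(I−A) / det(I−A) ≈
  [   2.7756     1.7053     2.0733     1.0121]
  [   1.2191     1.9092     1.2421     0.6655]
  [   0.9538     1.1164     2.2926     0.7345]
  [   0.5689     0.8910     0.5797     1.6439]
Δx = (I − A)⁻¹ Δd with Δd having +75 in the Insurance component and 0 elsewhere.
So Δx_M = L_MI · (+75), where L_MI = adj(I−A)_MI / det(I−A) = 0.10850 / 0.163025.
Δx_M = 0.10850 × (+75) / 0.163025 = 8.1375 / 0.163025 ≈ 49.916.

Δx_M = 49.916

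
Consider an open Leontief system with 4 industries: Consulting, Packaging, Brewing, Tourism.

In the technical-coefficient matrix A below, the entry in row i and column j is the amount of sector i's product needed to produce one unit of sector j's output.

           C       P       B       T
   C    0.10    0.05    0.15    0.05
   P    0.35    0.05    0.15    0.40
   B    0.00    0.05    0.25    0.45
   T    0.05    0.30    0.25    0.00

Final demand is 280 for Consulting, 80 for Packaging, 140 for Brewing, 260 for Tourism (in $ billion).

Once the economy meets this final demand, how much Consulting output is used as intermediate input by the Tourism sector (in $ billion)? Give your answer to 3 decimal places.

I − A =
  [   0.90    -0.05    -0.15    -0.05]
  [  -0.35     0.95    -0.15    -0.40]
  [   0.00    -0.05     0.75    -0.45]
  [  -0.05    -0.30    -0.25     1.00]
Compute the cofactors C_ij = (−1)^(i+j)·(3×3 minor ij) of I−A; the adjugate is their transpose:
adj(I−A) = Cᵀ =
  [ 0.482875   0.071500   0.151125   0.120750]
  [ 0.241500   0.568500   0.284500   0.367500]
  [ 0.087125   0.167500   0.720875   0.395750]
  [ 0.118375   0.216000   0.273125   0.618750]
det(I−A) = Σ_j (I−A)_1j·C_1j = (0.90)(0.482875) + (-0.05)(0.241500) + (-0.15)(0.087125) + (-0.05)(0.118375) = 0.403525
(I − A)⁻¹ = adj(I−A) / det(I−A) ≈
  [   1.1966     0.1772     0.3745     0.2992]
  [   0.5985     1.4088     0.7050     0.9107]
  [   0.2159     0.4151     1.7864     0.9807]
  [   0.2934     0.5353     0.6768     1.5334]
First solve x = (I − A)⁻¹ d = adj(I−A)·d / det(I−A); in particular x_T = (0.118375·280 + 0.216000·80 + 0.273125·140 + 0.618750·260) / 0.403525 = 249.5375 / 0.403525 ≈ 618.39415.
Intermediate flow from C to T: z_CT = a_CT · x_T = 0.05 × 249.5375 / 0.403525 = 12.476875 / 0.403525 ≈ 30.920.

z_CT = 30.920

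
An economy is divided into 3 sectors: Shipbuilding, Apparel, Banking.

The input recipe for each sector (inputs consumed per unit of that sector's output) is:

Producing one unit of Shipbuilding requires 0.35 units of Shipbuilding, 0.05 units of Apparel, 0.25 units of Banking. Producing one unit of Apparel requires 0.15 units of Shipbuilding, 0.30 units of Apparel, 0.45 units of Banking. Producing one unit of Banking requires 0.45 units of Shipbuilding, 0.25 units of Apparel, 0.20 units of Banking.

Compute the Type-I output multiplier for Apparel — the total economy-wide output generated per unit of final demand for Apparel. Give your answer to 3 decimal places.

m_2 = 5.680

I − A =
  [   0.65    -0.15    -0.45]
  [  -0.05     0.70    -0.25]
  [  -0.25    -0.45     0.80]
Cofactors of I−A, C_ij = (−1)^(i+j)·(minor ij) (rows/columns in the sector order above):
  C_11 = (0.70)(0.80) − (-0.25)(-0.45) = 0.4475
  C_12 = −[(-0.05)(0.80) − (-0.25)(-0.25)] = 0.1025
  C_13 = (-0.05)(-0.45) − (0.70)(-0.25) = 0.1975
  C_21 = −[(-0.15)(0.80) − (-0.45)(-0.45)] = 0.3225
  C_22 = (0.65)(0.80) − (-0.45)(-0.25) = 0.4075
  C_23 = −[(0.65)(-0.45) − (-0.15)(-0.25)] = 0.3300
  C_31 = (-0.15)(-0.25) − (-0.45)(0.70) = 0.3525
  C_32 = −[(0.65)(-0.25) − (-0.45)(-0.05)] = 0.1850
  C_33 = (0.65)(0.70) − (-0.15)(-0.05) = 0.4475
det(I−A) = Σ_j (I−A)_1j·C_1j = (0.65)(0.4475) + (-0.15)(0.1025) + (-0.45)(0.1975) = 0.186625
adj(I−A) = Cᵀ =
  [ 0.4475   0.3225   0.3525]
  [ 0.1025   0.4075   0.1850]
  [ 0.1975   0.3300   0.4475]
(I − A)⁻¹ = adj(I−A) / det(I−A) ≈
  [   2.3979     1.7281     1.8888]
  [   0.5492     2.1835     0.9913]
  [   1.0583     1.7683     2.3979]
The output multiplier for sector j is the column-j sum of the Leontief inverse (I − A)⁻¹ = adj(I−A) / det(I−A).
Column 2 of adj(I−A): (0.3225, 0.4075, 0.3300); det(I−A) = 0.186625.
m_2 = (0.3225 + 0.4075 + 0.3300) / 0.186625 = 1.06 / 0.186625 ≈ 5.680.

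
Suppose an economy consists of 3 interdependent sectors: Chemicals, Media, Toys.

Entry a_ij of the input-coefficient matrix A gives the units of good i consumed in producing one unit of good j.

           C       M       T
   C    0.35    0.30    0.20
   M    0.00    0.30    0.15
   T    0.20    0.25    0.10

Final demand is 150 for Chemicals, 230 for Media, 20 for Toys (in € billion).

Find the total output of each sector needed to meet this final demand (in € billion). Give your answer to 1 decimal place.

I − A =
  [   0.65    -0.30    -0.20]
  [   0.00     0.70    -0.15]
  [  -0.20    -0.25     0.90]
Cofactors of I−A, C_ij = (−1)^(i+j)·(minor ij) (rows/columns in the sector order above):
  C_11 = (0.70)(0.90) − (-0.15)(-0.25) = 0.5925
  C_12 = −[(0.00)(0.90) − (-0.15)(-0.20)] = 0.0300
  C_13 = (0.00)(-0.25) − (0.70)(-0.20) = 0.1400
  C_21 = −[(-0.30)(0.90) − (-0.20)(-0.25)] = 0.3200
  C_22 = (0.65)(0.90) − (-0.20)(-0.20) = 0.5450
  C_23 = −[(0.65)(-0.25) − (-0.30)(-0.20)] = 0.2225
  C_31 = (-0.30)(-0.15) − (-0.20)(0.70) = 0.1850
  C_32 = −[(0.65)(-0.15) − (-0.20)(0.00)] = 0.0975
  C_33 = (0.65)(0.70) − (-0.30)(0.00) = 0.4550
det(I−A) = Σ_j (I−A)_1j·C_1j = (0.65)(0.5925) + (-0.30)(0.0300) + (-0.20)(0.1400) = 0.348125
adj(I−A) = Cᵀ =
  [ 0.5925   0.3200   0.1850]
  [ 0.0300   0.5450   0.0975]
  [ 0.1400   0.2225   0.4550]
(I − A)⁻¹ = adj(I−A) / det(I−A) ≈
  [   1.7020     0.9192     0.5314]
  [   0.0862     1.5655     0.2801]
  [   0.4022     0.6391     1.3070]
x = (I − A)⁻¹ d = adj(I−A)·d / det(I−A), with det(I−A) = 0.348125:
  x_C = (0.5925·150 + 0.3200·230 + 0.1850·20) / 0.348125 = 166.175 / 0.348125 ≈ 477.3
  x_M = (0.0300·150 + 0.5450·230 + 0.0975·20) / 0.348125 = 131.80 / 0.348125 ≈ 378.6
  x_T = (0.1400·150 + 0.2225·230 + 0.4550·20) / 0.348125 = 81.275 / 0.348125 ≈ 233.5

x_C = 477.3, x_M = 378.6, x_T = 233.5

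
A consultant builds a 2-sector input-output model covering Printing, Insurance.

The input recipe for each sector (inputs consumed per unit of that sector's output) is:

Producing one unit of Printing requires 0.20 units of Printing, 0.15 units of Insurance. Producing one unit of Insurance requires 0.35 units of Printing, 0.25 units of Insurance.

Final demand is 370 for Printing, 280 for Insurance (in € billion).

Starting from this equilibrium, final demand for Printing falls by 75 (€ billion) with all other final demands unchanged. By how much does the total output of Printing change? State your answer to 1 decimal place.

Δx_1 = -102.7

I − A =
  [   0.80    -0.35]
  [  -0.15     0.75]
det(I−A) = (0.80)(0.75) − (-0.35)(-0.15) = 0.5475
adj(I−A) = [[0.75, 0.35], [0.15, 0.80]]
(I − A)⁻¹ = adj(I−A) / det(I−A) ≈
  [   1.3699     0.6393]
  [   0.2740     1.4612]
Δx = (I − A)⁻¹ Δd with Δd having -75 in the Printing component and 0 elsewhere.
So Δx_1 = L_11 · (-75), where L_11 = adj(I−A)_11 / det(I−A) = 0.75 / 0.5475.
Δx_1 = 0.75 × (-75) / 0.5475 = -56.25 / 0.5475 ≈ -102.7.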